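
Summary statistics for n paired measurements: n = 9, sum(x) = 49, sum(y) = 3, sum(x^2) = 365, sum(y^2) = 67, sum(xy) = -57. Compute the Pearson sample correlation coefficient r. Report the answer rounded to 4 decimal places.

Numerator: nΣxy − (Σx)(Σy) = 9·(-57) − (49)(3) = -660
Denominator: √[(nΣx²−(Σx)²)(nΣy²−(Σy)²)]
  nΣx²−(Σx)² = 9·365 − 2401 = 884;  nΣy²−(Σy)² = 9·67 − 9 = 594
  √(884·594) = √525096 = 724.6351
r = -660 / 724.6351 = -0.9108

-0.9108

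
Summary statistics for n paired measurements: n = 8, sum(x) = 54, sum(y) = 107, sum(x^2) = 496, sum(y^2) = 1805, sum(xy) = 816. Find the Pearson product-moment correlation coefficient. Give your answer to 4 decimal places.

S_xy = nΣxy − ΣxΣy = 8·816 − 54·107 = 6528 − 5778 = 750
S_xx = nΣx² − (Σx)² = 8·496 − 54² = 3968 − 2916 = 1052
S_yy = nΣy² − (Σy)² = 8·1805 − 107² = 14440 − 11449 = 2991
r = S_xy / √(S_xx·S_yy) = 750 / √(1052·2991) = 750 / √3146532 = 750 / 1773.8467 = 0.4228

0.4228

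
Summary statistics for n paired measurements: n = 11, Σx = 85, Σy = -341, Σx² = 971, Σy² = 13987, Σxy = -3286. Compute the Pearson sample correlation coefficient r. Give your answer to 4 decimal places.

-0.6284

S_xy = nΣxy − ΣxΣy = 11·(-3286) − 85·(-341) = -36146 − (-28985) = -7161
S_xx = nΣx² − (Σx)² = 11·971 − 85² = 10681 − 7225 = 3456
S_yy = nΣy² − (Σy)² = 11·13987 − (-341)² = 153857 − 116281 = 37576
r = S_xy / √(S_xx·S_yy) = -7161 / √(3456·37576) = -7161 / √129862656 = -7161 / 11395.7297 = -0.6284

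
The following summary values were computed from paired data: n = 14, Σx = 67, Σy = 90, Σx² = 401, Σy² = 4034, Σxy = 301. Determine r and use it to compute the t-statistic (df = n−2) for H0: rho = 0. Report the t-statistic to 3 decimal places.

Numerator: nΣxy − (Σx)(Σy) = 14·301 − (67)(90) = -1816
Denominator: √[(nΣx²−(Σx)²)(nΣy²−(Σy)²)]
  nΣx²−(Σx)² = 14·401 − 4489 = 1125;  nΣy²−(Σy)² = 14·4034 − 8100 = 48376
  √(1125·48376) = √54423000 = 7377.1946
r = -1816 / 7377.1946 = -0.2462
t = r·√(n−2)/√(1−r²) = -0.2462·√12 / √(1−0.060614) = -0.852862 / 0.969219 = -0.880

-0.880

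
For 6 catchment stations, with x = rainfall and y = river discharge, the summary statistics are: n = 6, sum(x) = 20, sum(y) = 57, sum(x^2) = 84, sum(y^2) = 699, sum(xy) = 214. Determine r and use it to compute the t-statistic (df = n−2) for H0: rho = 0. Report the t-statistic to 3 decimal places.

1.034

S_xy = nΣxy − ΣxΣy = 6·214 − 20·57 = 1284 − 1140 = 144
S_xx = nΣx² − (Σx)² = 6·84 − 20² = 504 − 400 = 104
S_yy = nΣy² − (Σy)² = 6·699 − 57² = 4194 − 3249 = 945
r = S_xy / √(S_xx·S_yy) = 144 / √(104·945) = 144 / √98280 = 144 / 313.4964 = 0.4593
t = r·√(n−2)/√(1−r²) = 0.4593·√4 / √(1−0.210956) = 0.918600 / 0.888281 = 1.034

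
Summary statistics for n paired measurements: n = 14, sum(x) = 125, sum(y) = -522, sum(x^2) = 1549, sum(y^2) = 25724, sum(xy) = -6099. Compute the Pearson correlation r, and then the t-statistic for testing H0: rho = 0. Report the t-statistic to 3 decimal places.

-6.219

S_xy = nΣxy − ΣxΣy = 14·(-6099) − 125·(-522) = -85386 − (-65250) = -20136
S_xx = nΣx² − (Σx)² = 14·1549 − 125² = 21686 − 15625 = 6061
S_yy = nΣy² − (Σy)² = 14·25724 − (-522)² = 360136 − 272484 = 87652
r = S_xy / √(S_xx·S_yy) = -20136 / √(6061·87652) = -20136 / √531258772 = -20136 / 23049.0514 = -0.8736
t = r·√(n−2)/√(1−r²) = -0.8736·√12 / √(1−0.763177) = -3.026239 / 0.486645 = -6.219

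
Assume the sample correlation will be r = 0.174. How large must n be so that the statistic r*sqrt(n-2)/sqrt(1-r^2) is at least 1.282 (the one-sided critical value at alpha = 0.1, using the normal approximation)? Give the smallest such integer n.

r√(n−2)/√(1−r²) ≥ 1.282  ⇔  n−2 ≥ (1.282)²·(1−r²)/r²
(1−r²)/r² = (1−0.030276)/0.030276 = 32.0295
n ≥ 2 + 1.643524·32.0295 = 2 + 52.6413 = 54.6413
⌈54.6413⌉ = 55

55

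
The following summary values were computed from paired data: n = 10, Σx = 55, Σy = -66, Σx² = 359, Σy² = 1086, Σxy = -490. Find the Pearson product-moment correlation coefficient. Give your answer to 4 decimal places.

S_xy = nΣxy − ΣxΣy = 10·(-490) − 55·(-66) = -4900 − (-3630) = -1270
S_xx = nΣx² − (Σx)² = 10·359 − 55² = 3590 − 3025 = 565
S_yy = nΣy² − (Σy)² = 10·1086 − (-66)² = 10860 − 4356 = 6504
r = S_xy / √(S_xx·S_yy) = -1270 / √(565·6504) = -1270 / √3674760 = -1270 / 1916.9664 = -0.6625

-0.6625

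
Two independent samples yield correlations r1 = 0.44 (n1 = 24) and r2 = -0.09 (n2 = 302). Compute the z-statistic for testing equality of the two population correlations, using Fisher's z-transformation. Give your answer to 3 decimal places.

z1 = atanh(0.44) = 0.472231,  z2 = atanh(-0.09) = -0.090244
SE = √(1/(n1−3) + 1/(n2−3)) = √(1/21 + 1/299) = √(0.0476190 + 0.0033445) = √0.0509635 = 0.225751
z = (z1 − z2)/SE = (0.472231 − (-0.090244)) / 0.225751 = 0.562475 / 0.225751 = 2.492

2.492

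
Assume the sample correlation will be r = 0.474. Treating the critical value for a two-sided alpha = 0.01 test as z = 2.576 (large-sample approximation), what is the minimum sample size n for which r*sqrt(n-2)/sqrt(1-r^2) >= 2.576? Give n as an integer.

25

r√(n−2)/√(1−r²) ≥ 2.576  ⇔  n−2 ≥ (2.576)²·(1−r²)/r²
(1−r²)/r² = (1−0.224676)/0.224676 = 3.4509
n ≥ 2 + 6.635776·3.4509 = 2 + 22.8994 = 24.8994
⌈24.8994⌉ = 25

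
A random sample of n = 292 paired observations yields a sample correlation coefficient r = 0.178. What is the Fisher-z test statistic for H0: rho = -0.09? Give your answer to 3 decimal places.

z_r = atanh(0.178) = 0.179916,  z_0 = atanh(-0.09) = -0.090244
SE = 1/√(n−3) = 1/√289 = 0.058824
z = (z_r − z_0)/SE = (0.179916 − (-0.090244)) / 0.058824 = 0.270160 / 0.058824 = 4.593

4.593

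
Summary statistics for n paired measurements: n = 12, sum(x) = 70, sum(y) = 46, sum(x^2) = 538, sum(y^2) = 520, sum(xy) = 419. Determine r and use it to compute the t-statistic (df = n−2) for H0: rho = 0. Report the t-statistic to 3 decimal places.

S_xy = nΣxy − ΣxΣy = 12·419 − 70·46 = 5028 − 3220 = 1808
S_xx = nΣx² − (Σx)² = 12·538 − 70² = 6456 − 4900 = 1556
S_yy = nΣy² − (Σy)² = 12·520 − 46² = 6240 − 2116 = 4124
r = S_xy / √(S_xx·S_yy) = 1808 / √(1556·4124) = 1808 / √6416944 = 1808 / 2533.1688 = 0.7137
t = r·√(n−2)/√(1−r²) = 0.7137·√10 / √(1−0.509368) = 2.256918 / 0.700451 = 3.222

3.222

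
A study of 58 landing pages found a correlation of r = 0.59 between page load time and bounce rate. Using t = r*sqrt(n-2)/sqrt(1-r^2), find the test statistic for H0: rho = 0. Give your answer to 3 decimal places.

5.468

t = r·√(n−2) / √(1−r²) with r = 0.59, n = 58
  = 0.59·√56 / √(1 − 0.3481)
  = 0.59·7.483315 / 0.807403
  = 4.415156 / 0.807403 = 5.468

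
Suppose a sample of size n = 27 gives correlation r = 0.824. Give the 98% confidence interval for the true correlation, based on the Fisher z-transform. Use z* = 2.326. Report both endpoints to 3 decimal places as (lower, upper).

Fisher z: z_r = atanh(r) = ½·ln((1+0.824)/(1−0.824)) = 1.169152
SE(z) = 1/√(n−3) = 1/√24 = 0.204124
98% ⇒ z* = 2.326; margin = 2.326·0.204124 = 0.474792
CI on z-scale: (0.694360, 1.643944)
Back-transform: tanh(0.694360) = 0.600776, tanh(1.643944) = 0.928022

(0.601, 0.928)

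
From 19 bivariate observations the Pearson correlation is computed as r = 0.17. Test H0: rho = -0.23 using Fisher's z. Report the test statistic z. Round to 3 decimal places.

z_r = atanh(0.17) = 0.171667,  z_0 = atanh(-0.23) = -0.234189
SE = 1/√(n−3) = 1/√16 = 0.250000
z = (z_r − z_0)/SE = (0.171667 − (-0.234189)) / 0.250000 = 0.405856 / 0.250000 = 1.623

1.623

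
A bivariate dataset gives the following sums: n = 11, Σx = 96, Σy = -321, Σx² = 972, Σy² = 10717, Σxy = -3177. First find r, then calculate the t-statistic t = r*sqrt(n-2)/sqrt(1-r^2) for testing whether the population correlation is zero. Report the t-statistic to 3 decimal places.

-5.629

S_xy = nΣxy − ΣxΣy = 11·(-3177) − 96·(-321) = -34947 − (-30816) = -4131
S_xx = nΣx² − (Σx)² = 11·972 − 96² = 10692 − 9216 = 1476
S_yy = nΣy² − (Σy)² = 11·10717 − (-321)² = 117887 − 103041 = 14846
r = S_xy / √(S_xx·S_yy) = -4131 / √(1476·14846) = -4131 / √21912696 = -4131 / 4681.0999 = -0.8825
t = r·√(n−2)/√(1−r²) = -0.8825·√9 / √(1−0.778806) = -2.647500 / 0.470313 = -5.629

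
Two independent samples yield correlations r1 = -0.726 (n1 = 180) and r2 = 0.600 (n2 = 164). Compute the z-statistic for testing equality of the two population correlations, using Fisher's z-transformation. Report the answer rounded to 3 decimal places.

-14.814

Fisher z-transforms: z1 = atanh(-0.726) = -0.920217, z2 = atanh(0.600) = 0.693147; difference d = -1.613364
Var(d) = 1/177 + 1/161 = 0.0056497 + 0.0062112 = 0.0118609
z = d/√Var(d) = -1.613364 / √0.0118609 = -1.613364 / 0.108908 = -14.814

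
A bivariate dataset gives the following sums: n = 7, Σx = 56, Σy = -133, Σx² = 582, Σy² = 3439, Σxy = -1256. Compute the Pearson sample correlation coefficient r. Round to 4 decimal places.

-0.5492

Numerator: nΣxy − (Σx)(Σy) = 7·(-1256) − (56)(-133) = -1344
Denominator: √[(nΣx²−(Σx)²)(nΣy²−(Σy)²)]
  nΣx²−(Σx)² = 7·582 − 3136 = 938;  nΣy²−(Σy)² = 7·3439 − 17689 = 6384
  √(938·6384) = √5988192 = 2447.0783
r = -1344 / 2447.0783 = -0.5492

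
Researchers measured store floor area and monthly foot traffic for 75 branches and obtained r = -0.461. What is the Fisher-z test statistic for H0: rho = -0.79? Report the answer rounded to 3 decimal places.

4.861

z_r = atanh(-0.461) = -0.498580,  z_0 = atanh(-0.79) = -1.071432
SE = 1/√(n−3) = 1/√72 = 0.117851
z = (z_r − z_0)/SE = (-0.498580 − (-1.071432)) / 0.117851 = 0.572852 / 0.117851 = 4.861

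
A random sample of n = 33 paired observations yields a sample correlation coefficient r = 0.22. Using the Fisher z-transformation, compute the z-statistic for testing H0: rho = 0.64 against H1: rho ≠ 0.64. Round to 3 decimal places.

Fisher z: atanh(0.22) = 0.223656, atanh(0.64) = 0.758174
z = (z_r − z_0)·√(n−3) = (0.223656 − 0.758174)·√30 = -0.534518 · 5.477226 = -2.928

-2.928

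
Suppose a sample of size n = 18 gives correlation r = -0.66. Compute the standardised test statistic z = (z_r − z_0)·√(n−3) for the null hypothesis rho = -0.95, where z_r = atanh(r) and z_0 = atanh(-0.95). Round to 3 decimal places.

z_r = atanh(-0.66) = -0.792814,  z_0 = atanh(-0.95) = -1.831781
SE = 1/√(n−3) = 1/√15 = 0.258199
z = (z_r − z_0)/SE = (-0.792814 − (-1.831781)) / 0.258199 = 1.038967 / 0.258199 = 4.024

4.024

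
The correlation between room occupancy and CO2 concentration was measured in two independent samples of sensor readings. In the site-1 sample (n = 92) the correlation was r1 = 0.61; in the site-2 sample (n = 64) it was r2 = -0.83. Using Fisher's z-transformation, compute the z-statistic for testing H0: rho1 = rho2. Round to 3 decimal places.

Fisher z-transforms: z1 = atanh(0.61) = 0.708921, z2 = atanh(-0.83) = -1.188136; difference d = 1.897057
Var(d) = 1/89 + 1/61 = 0.0112360 + 0.0163934 = 0.0276294
z = d/√Var(d) = 1.897057 / √0.0276294 = 1.897057 / 0.166221 = 11.413

11.413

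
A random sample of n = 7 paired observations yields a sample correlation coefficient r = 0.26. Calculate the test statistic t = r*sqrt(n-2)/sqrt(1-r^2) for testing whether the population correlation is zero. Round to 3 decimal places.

t = r·√(n−2) / √(1−r²) with r = 0.26, n = 7
  = 0.26·√5 / √(1 − 0.0676)
  = 0.26·2.236068 / 0.965609
  = 0.581378 / 0.965609 = 0.602

0.602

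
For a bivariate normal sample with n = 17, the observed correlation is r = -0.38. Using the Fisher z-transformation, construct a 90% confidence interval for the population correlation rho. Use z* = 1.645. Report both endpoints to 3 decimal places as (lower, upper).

(-0.686, 0.040)

z_r = atanh(-0.38) = -0.400060;  SE = 1/√(n−3) = 1/√14 = 0.267261
z-limits: -0.400060 ± 1.645·0.267261 = -0.400060 ± 0.439644 = [-0.839704, 0.039584]
ρ-limits: (tanh -0.839704, tanh 0.039584) = (-0.686, 0.040)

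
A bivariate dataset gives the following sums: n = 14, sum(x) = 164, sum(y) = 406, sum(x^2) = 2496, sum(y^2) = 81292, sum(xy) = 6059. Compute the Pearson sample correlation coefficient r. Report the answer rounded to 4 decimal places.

S_xy = nΣxy − ΣxΣy = 14·6059 − 164·406 = 84826 − 66584 = 18242
S_xx = nΣx² − (Σx)² = 14·2496 − 164² = 34944 − 26896 = 8048
S_yy = nΣy² − (Σy)² = 14·81292 − 406² = 1138088 − 164836 = 973252
r = S_xy / √(S_xx·S_yy) = 18242 / √(8048·973252) = 18242 / √7832732096 = 18242 / 88502.7237 = 0.2061

0.2061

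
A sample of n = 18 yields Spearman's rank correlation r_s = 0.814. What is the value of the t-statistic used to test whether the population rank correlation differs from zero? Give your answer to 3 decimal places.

5.605

t = r_s·√(n−2) / √(1−r_s²) with r_s = 0.814, n = 18
  = 0.814·√16 / √(1 − 0.662596)
  = 0.814·4.000000 / 0.580865
  = 3.256000 / 0.580865 = 5.605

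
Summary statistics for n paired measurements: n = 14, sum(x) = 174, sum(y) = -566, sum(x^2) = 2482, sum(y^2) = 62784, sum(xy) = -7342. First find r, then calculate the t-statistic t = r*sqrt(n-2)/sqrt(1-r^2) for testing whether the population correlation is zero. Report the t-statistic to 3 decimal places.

-0.299

S_xy = nΣxy − ΣxΣy = 14·(-7342) − 174·(-566) = -102788 − (-98484) = -4304
S_xx = nΣx² − (Σx)² = 14·2482 − 174² = 34748 − 30276 = 4472
S_yy = nΣy² − (Σy)² = 14·62784 − (-566)² = 878976 − 320356 = 558620
r = S_xy / √(S_xx·S_yy) = -4304 / √(4472·558620) = -4304 / √2498148640 = -4304 / 49981.4830 = -0.0861
t = r·√(n−2)/√(1−r²) = -0.0861·√12 / √(1−0.007413) = -0.298259 / 0.996287 = -0.299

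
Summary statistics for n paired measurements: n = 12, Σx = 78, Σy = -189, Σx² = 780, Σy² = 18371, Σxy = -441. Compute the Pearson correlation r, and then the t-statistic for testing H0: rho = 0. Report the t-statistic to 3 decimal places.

Numerator: nΣxy − (Σx)(Σy) = 12·(-441) − (78)(-189) = 9450
Denominator: √[(nΣx²−(Σx)²)(nΣy²−(Σy)²)]
  nΣx²−(Σx)² = 12·780 − 6084 = 3276;  nΣy²−(Σy)² = 12·18371 − 35721 = 184731
  √(3276·184731) = √605178756 = 24600.3812
r = 9450 / 24600.3812 = 0.3841
t = r·√(n−2)/√(1−r²) = 0.3841·√10 / √(1−0.147533) = 1.214631 / 0.923291 = 1.316

1.316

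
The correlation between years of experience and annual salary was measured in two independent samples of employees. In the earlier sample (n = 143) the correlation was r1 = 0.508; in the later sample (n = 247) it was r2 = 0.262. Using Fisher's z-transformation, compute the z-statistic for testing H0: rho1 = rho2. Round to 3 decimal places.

Fisher z-transforms: z1 = atanh(0.508) = 0.560030, z2 = atanh(0.262) = 0.268255; difference d = 0.291775
Var(d) = 1/140 + 1/244 = 0.0071429 + 0.0040984 = 0.0112413
z = d/√Var(d) = 0.291775 / √0.0112413 = 0.291775 / 0.106025 = 2.752

2.752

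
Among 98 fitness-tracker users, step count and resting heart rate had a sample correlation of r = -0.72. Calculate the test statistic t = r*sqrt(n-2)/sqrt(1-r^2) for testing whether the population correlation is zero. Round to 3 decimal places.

1 − r² = 1 − 0.5184 = 0.4816;  √(1−r²) = 0.693974
√(n−2) = √96 = 9.797959
t = r·√(n−2)/√(1−r²) = -0.72 · 9.797959 / 0.693974 = -10.165

-10.165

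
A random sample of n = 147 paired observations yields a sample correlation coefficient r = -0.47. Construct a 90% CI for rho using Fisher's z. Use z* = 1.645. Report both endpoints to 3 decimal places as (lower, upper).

z_r = atanh(-0.47) = -0.510070;  SE = 1/√(n−3) = 1/√144 = 0.083333
z-limits: -0.510070 ± 1.645·0.083333 = -0.510070 ± 0.137083 = [-0.647153, -0.372987]
ρ-limits: (tanh -0.647153, tanh -0.372987) = (-0.570, -0.357)

(-0.570, -0.357)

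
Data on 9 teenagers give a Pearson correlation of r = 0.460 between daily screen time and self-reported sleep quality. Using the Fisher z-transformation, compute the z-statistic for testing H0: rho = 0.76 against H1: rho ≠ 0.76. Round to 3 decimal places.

Fisher z: atanh(0.460) = 0.497311, atanh(0.76) = 0.996215
z = (z_r − z_0)·√(n−3) = (0.497311 − 0.996215)·√6 = -0.498904 · 2.449490 = -1.222

-1.222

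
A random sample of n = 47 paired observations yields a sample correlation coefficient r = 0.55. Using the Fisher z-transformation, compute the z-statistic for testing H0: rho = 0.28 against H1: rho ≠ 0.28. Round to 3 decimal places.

2.194

Fisher z: atanh(0.55) = 0.618381, atanh(0.28) = 0.287682
z = (z_r − z_0)·√(n−3) = (0.618381 − 0.287682)·√44 = 0.330699 · 6.633250 = 2.194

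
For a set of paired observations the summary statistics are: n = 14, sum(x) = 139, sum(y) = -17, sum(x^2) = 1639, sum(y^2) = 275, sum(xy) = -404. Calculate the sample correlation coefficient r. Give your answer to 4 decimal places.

-0.9165

Numerator: nΣxy − (Σx)(Σy) = 14·(-404) − (139)(-17) = -3293
Denominator: √[(nΣx²−(Σx)²)(nΣy²−(Σy)²)]
  nΣx²−(Σx)² = 14·1639 − 19321 = 3625;  nΣy²−(Σy)² = 14·275 − 289 = 3561
  √(3625·3561) = √12908625 = 3592.8575
r = -3293 / 3592.8575 = -0.9165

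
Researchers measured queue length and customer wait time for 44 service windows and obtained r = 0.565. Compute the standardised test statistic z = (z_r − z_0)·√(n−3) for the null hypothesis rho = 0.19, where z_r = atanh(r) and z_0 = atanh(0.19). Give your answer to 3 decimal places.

Fisher z: atanh(0.565) = 0.640148, atanh(0.19) = 0.192337
z = (z_r − z_0)·√(n−3) = (0.640148 − 0.192337)·√41 = 0.447811 · 6.403124 = 2.867

2.867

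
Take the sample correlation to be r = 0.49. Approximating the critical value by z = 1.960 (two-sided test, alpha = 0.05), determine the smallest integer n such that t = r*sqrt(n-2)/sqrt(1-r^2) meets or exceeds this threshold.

15

Need r·√(n−2)/√(1−r²) ≥ 1.960
√(n−2) ≥ 1.960·√(1−0.2401) / 0.49 = 1.960·0.871722 / 0.49 = 3.4869
n−2 ≥ 12.1585  ⇒  n ≥ 14.1585
Smallest integer n = 15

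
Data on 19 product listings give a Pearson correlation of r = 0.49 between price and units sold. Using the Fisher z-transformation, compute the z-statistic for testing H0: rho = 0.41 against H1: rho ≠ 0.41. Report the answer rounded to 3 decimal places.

Fisher z: atanh(0.49) = 0.536060, atanh(0.41) = 0.435611
z = (z_r − z_0)·√(n−3) = (0.536060 − 0.435611)·√16 = 0.100449 · 4.000000 = 0.402

0.402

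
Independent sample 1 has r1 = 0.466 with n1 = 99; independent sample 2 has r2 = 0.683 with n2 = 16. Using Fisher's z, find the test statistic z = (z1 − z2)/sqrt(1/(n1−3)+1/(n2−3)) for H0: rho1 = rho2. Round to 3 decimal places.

Fisher z-transforms: z1 = atanh(0.466) = 0.504949, z2 = atanh(0.683) = 0.834716; difference d = -0.329767
Var(d) = 1/96 + 1/13 = 0.0104167 + 0.0769231 = 0.0873398
z = d/√Var(d) = -0.329767 / √0.0873398 = -0.329767 / 0.295533 = -1.116

-1.116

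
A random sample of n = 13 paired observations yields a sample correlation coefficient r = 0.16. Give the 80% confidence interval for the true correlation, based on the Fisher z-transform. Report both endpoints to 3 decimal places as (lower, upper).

z_r = atanh(0.16) = 0.161387;  SE = 1/√(n−3) = 1/√10 = 0.316228
z-limits: 0.161387 ± 1.282·0.316228 = 0.161387 ± 0.405404 = [-0.244017, 0.566791]
ρ-limits: (tanh -0.244017, tanh 0.566791) = (-0.239, 0.513)

(-0.239, 0.513)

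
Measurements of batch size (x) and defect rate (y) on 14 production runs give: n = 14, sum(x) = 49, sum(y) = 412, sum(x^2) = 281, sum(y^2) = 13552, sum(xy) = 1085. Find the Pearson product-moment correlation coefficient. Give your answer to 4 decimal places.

Numerator: nΣxy − (Σx)(Σy) = 14·1085 − (49)(412) = -4998
Denominator: √[(nΣx²−(Σx)²)(nΣy²−(Σy)²)]
  nΣx²−(Σx)² = 14·281 − 2401 = 1533;  nΣy²−(Σy)² = 14·13552 − 169744 = 19984
  √(1533·19984) = √30635472 = 5534.9320
r = -4998 / 5534.9320 = -0.9030

-0.9030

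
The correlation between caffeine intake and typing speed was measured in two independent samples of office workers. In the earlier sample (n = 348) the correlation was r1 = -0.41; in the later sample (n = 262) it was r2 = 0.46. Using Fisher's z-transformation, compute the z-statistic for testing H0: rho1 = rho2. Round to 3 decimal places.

-11.347

z1 = atanh(-0.41) = -0.435611,  z2 = atanh(0.46) = 0.497311
SE = √(1/(n1−3) + 1/(n2−3)) = √(1/345 + 1/259) = √(0.0028986 + 0.0038610) = √0.0067596 = 0.082217
z = (z1 − z2)/SE = (-0.435611 − 0.497311) / 0.082217 = -0.932922 / 0.082217 = -11.347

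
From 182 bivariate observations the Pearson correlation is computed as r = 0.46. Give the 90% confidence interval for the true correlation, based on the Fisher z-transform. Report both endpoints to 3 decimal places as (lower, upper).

(0.358, 0.551)

z_r = atanh(0.46) = 0.497311;  SE = 1/√(n−3) = 1/√179 = 0.074744
z-limits: 0.497311 ± 1.645·0.074744 = 0.497311 ± 0.122954 = [0.374357, 0.620265]
ρ-limits: (tanh 0.374357, tanh 0.620265) = (0.358, 0.551)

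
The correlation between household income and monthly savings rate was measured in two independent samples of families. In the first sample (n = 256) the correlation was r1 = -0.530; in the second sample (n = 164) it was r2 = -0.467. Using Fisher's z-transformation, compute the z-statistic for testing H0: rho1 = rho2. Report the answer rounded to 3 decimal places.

-0.832

Fisher z-transforms: z1 = atanh(-0.530) = -0.590145, z2 = atanh(-0.467) = -0.506227; difference d = -0.083918
Var(d) = 1/253 + 1/161 = 0.0039526 + 0.0062112 = 0.0101638
z = d/√Var(d) = -0.083918 / √0.0101638 = -0.083918 / 0.100816 = -0.832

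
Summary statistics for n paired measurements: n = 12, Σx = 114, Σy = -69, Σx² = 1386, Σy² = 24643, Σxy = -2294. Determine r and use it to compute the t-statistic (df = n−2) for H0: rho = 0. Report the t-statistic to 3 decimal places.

S_xy = nΣxy − ΣxΣy = 12·(-2294) − 114·(-69) = -27528 − (-7866) = -19662
S_xx = nΣx² − (Σx)² = 12·1386 − 114² = 16632 − 12996 = 3636
S_yy = nΣy² − (Σy)² = 12·24643 − (-69)² = 295716 − 4761 = 290955
r = S_xy / √(S_xx·S_yy) = -19662 / √(3636·290955) = -19662 / √1057912380 = -19662 / 32525.5650 = -0.6045
t = r·√(n−2)/√(1−r²) = -0.6045·√10 / √(1−0.365420) = -1.911597 / 0.796605 = -2.400

-2.400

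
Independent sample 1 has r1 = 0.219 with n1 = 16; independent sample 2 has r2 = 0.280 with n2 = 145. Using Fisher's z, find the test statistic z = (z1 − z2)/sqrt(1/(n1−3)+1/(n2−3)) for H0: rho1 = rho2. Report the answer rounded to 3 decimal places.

-0.225

z1 = atanh(0.219) = 0.222605,  z2 = atanh(0.280) = 0.287682
SE = √(1/(n1−3) + 1/(n2−3)) = √(1/13 + 1/142) = √(0.0769231 + 0.0070423) = √0.0839654 = 0.289768
z = (z1 − z2)/SE = (0.222605 − 0.287682) / 0.289768 = -0.065077 / 0.289768 = -0.225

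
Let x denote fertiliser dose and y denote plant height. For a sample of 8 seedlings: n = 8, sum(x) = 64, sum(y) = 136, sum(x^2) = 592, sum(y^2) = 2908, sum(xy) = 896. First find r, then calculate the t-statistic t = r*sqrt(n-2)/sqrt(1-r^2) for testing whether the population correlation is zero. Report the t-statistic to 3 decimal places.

S_xy = nΣxy − ΣxΣy = 8·896 − 64·136 = 7168 − 8704 = -1536
S_xx = nΣx² − (Σx)² = 8·592 − 64² = 4736 − 4096 = 640
S_yy = nΣy² − (Σy)² = 8·2908 − 136² = 23264 − 18496 = 4768
r = S_xy / √(S_xx·S_yy) = -1536 / √(640·4768) = -1536 / √3051520 = -1536 / 1746.8600 = -0.8793
t = r·√(n−2)/√(1−r²) = -0.8793·√6 / √(1−0.773168) = -2.153836 / 0.476269 = -4.522

-4.522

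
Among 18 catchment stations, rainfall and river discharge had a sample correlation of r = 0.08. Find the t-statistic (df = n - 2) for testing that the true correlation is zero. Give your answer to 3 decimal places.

t = r·√(n−2) / √(1−r²) with r = 0.08, n = 18
  = 0.08·√16 / √(1 − 0.0064)
  = 0.08·4.000000 / 0.996795
  = 0.320000 / 0.996795 = 0.321

0.321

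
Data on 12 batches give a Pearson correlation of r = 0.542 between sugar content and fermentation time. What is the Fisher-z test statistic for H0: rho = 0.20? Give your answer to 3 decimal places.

Fisher z: atanh(0.542) = 0.606983, atanh(0.20) = 0.202733
z = (z_r − z_0)·√(n−3) = (0.606983 − 0.202733)·√9 = 0.404250 · 3.000000 = 1.213

1.213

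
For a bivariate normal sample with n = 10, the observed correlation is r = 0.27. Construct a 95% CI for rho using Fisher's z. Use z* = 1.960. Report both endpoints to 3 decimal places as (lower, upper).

z_r = atanh(0.27) = 0.276864;  SE = 1/√(n−3) = 1/√7 = 0.377964
z-limits: 0.276864 ± 1.960·0.377964 = 0.276864 ± 0.740809 = [-0.463945, 1.017673]
ρ-limits: (tanh -0.463945, tanh 1.017673) = (-0.433, 0.769)

(-0.433, 0.769)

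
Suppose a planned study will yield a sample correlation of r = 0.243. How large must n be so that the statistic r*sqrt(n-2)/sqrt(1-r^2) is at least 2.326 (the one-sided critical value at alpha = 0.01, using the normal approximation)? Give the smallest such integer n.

89

r√(n−2)/√(1−r²) ≥ 2.326  ⇔  n−2 ≥ (2.326)²·(1−r²)/r²
(1−r²)/r² = (1−0.059049)/0.059049 = 15.9351
n ≥ 2 + 5.410276·15.9351 = 2 + 86.2133 = 88.2133
⌈88.2133⌉ = 89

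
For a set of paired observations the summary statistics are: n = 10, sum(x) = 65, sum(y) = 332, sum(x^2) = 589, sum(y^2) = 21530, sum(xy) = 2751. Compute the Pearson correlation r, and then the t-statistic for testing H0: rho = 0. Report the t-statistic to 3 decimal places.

1.419

Numerator: nΣxy − (Σx)(Σy) = 10·2751 − (65)(332) = 5930
Denominator: √[(nΣx²−(Σx)²)(nΣy²−(Σy)²)]
  nΣx²−(Σx)² = 10·589 − 4225 = 1665;  nΣy²−(Σy)² = 10·21530 − 110224 = 105076
  √(1665·105076) = √174951540 = 13226.9248
r = 5930 / 13226.9248 = 0.4483
t = r·√(n−2)/√(1−r²) = 0.4483·√8 / √(1−0.200973) = 1.267984 / 0.893883 = 1.419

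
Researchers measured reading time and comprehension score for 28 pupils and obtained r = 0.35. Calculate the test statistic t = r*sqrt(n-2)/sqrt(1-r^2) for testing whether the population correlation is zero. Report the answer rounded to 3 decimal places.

1.905

1 − r² = 1 − 0.1225 = 0.8775;  √(1−r²) = 0.936750
√(n−2) = √26 = 5.099020
t = r·√(n−2)/√(1−r²) = 0.35 · 5.099020 / 0.936750 = 1.905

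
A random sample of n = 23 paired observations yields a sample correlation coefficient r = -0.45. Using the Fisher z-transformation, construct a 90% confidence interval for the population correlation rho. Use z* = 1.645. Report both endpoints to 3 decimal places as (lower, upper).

Fisher z: z_r = atanh(r) = ½·ln((1+(-0.45))/(1−(-0.45))) = -0.484700
SE(z) = 1/√(n−3) = 1/√20 = 0.223607
90% ⇒ z* = 1.645; margin = 1.645·0.223607 = 0.367834
CI on z-scale: (-0.852534, -0.116866)
Back-transform: tanh(-0.852534) = -0.692391, tanh(-0.116866) = -0.116337

(-0.692, -0.116)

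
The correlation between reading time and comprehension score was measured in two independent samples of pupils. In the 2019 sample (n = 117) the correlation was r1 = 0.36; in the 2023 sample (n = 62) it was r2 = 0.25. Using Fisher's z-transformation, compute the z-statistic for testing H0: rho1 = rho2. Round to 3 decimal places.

0.757

z1 = atanh(0.36) = 0.376886,  z2 = atanh(0.25) = 0.255413
SE = √(1/(n1−3) + 1/(n2−3)) = √(1/114 + 1/59) = √(0.0087719 + 0.0169492) = √0.0257211 = 0.160378
z = (z1 − z2)/SE = (0.376886 − 0.255413) / 0.160378 = 0.121473 / 0.160378 = 0.757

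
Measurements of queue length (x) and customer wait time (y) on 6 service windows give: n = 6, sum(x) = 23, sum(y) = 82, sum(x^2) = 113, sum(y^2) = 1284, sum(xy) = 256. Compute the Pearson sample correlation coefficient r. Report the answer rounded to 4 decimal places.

S_xy = nΣxy − ΣxΣy = 6·256 − 23·82 = 1536 − 1886 = -350
S_xx = nΣx² − (Σx)² = 6·113 − 23² = 678 − 529 = 149
S_yy = nΣy² − (Σy)² = 6·1284 − 82² = 7704 − 6724 = 980
r = S_xy / √(S_xx·S_yy) = -350 / √(149·980) = -350 / √146020 = -350 / 382.1256 = -0.9159

-0.9159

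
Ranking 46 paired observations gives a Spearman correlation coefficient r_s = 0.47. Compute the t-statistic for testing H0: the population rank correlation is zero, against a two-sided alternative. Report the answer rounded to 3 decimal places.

3.532

1 − r_s² = 1 − 0.2209 = 0.7791;  √(1−r_s²) = 0.882666
√(n−2) = √44 = 6.633250
t = r_s·√(n−2)/√(1−r_s²) = 0.47 · 6.633250 / 0.882666 = 3.532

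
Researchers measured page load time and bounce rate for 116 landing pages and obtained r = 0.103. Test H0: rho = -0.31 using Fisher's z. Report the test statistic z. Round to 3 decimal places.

Fisher z: atanh(0.103) = 0.103367, atanh(-0.31) = -0.320545
z = (z_r − z_0)·√(n−3) = (0.103367 − (-0.320545))·√113 = 0.423912 · 10.630146 = 4.506

4.506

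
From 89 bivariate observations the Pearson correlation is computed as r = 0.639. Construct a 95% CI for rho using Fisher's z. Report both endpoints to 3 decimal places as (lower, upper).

(0.497, 0.748)

z_r = atanh(0.639) = 0.756482;  SE = 1/√(n−3) = 1/√86 = 0.107833
z-limits: 0.756482 ± 1.960·0.107833 = 0.756482 ± 0.211353 = [0.545129, 0.967835]
ρ-limits: (tanh 0.545129, tanh 0.967835) = (0.497, 0.748)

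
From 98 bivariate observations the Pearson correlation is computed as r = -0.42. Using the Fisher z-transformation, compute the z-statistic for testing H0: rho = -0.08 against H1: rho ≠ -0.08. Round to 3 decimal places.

-3.582

z_r = atanh(-0.42) = -0.447692,  z_0 = atanh(-0.08) = -0.080171
SE = 1/√(n−3) = 1/√95 = 0.102598
z = (z_r − z_0)/SE = (-0.447692 − (-0.080171)) / 0.102598 = -0.367521 / 0.102598 = -3.582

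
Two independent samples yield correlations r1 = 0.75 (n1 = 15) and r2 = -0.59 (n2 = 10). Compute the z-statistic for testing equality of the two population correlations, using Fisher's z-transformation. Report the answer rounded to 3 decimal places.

z1 = atanh(0.75) = 0.972955,  z2 = atanh(-0.59) = -0.677666
SE = √(1/(n1−3) + 1/(n2−3)) = √(1/12 + 1/7) = √(0.0833333 + 0.1428571) = √0.2261904 = 0.475595
z = (z1 − z2)/SE = (0.972955 − (-0.677666)) / 0.475595 = 1.650621 / 0.475595 = 3.471

3.471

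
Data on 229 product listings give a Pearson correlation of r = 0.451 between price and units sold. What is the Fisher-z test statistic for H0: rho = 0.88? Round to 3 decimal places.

Fisher z: atanh(0.451) = 0.485955, atanh(0.88) = 1.375768
z = (z_r − z_0)·√(n−3) = (0.485955 − 1.375768)·√226 = -0.889813 · 15.033296 = -13.377

-13.377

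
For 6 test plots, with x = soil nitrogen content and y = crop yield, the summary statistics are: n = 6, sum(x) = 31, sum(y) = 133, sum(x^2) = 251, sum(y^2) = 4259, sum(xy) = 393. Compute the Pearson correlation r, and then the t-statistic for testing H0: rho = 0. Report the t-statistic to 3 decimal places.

-3.262

S_xy = nΣxy − ΣxΣy = 6·393 − 31·133 = 2358 − 4123 = -1765
S_xx = nΣx² − (Σx)² = 6·251 − 31² = 1506 − 961 = 545
S_yy = nΣy² − (Σy)² = 6·4259 − 133² = 25554 − 17689 = 7865
r = S_xy / √(S_xx·S_yy) = -1765 / √(545·7865) = -1765 / √4286425 = -1765 / 2070.3683 = -0.8525
t = r·√(n−2)/√(1−r²) = -0.8525·√4 / √(1−0.726756) = -1.705000 / 0.522727 = -3.262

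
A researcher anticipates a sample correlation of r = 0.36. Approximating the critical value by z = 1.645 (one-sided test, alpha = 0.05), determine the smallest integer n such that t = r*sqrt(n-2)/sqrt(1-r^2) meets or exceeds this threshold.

Need r·√(n−2)/√(1−r²) ≥ 1.645
√(n−2) ≥ 1.645·√(1−0.1296) / 0.36 = 1.645·0.932952 / 0.36 = 4.2631
n−2 ≥ 18.1740  ⇒  n ≥ 20.1740
Smallest integer n = 21

21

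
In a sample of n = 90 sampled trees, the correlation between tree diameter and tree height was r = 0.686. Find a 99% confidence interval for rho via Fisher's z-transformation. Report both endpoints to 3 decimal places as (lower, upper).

z_r = atanh(0.686) = 0.840361;  SE = 1/√(n−3) = 1/√87 = 0.107211
z-limits: 0.840361 ± 2.576·0.107211 = 0.840361 ± 0.276176 = [0.564185, 1.116537]
ρ-limits: (tanh 0.564185, tanh 1.116537) = (0.511, 0.806)

(0.511, 0.806)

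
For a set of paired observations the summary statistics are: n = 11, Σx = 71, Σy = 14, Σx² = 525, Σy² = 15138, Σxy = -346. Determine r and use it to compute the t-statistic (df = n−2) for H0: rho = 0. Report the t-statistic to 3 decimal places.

S_xy = nΣxy − ΣxΣy = 11·(-346) − 71·14 = -3806 − 994 = -4800
S_xx = nΣx² − (Σx)² = 11·525 − 71² = 5775 − 5041 = 734
S_yy = nΣy² − (Σy)² = 11·15138 − 14² = 166518 − 196 = 166322
r = S_xy / √(S_xx·S_yy) = -4800 / √(734·166322) = -4800 / √122080348 = -4800 / 11048.9976 = -0.4344
t = r·√(n−2)/√(1−r²) = -0.4344·√9 / √(1−0.188703) = -1.303200 / 0.900720 = -1.447

-1.447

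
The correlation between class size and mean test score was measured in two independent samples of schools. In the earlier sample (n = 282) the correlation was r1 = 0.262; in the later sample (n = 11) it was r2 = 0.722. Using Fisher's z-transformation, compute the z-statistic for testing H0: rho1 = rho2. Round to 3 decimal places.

z1 = atanh(0.262) = 0.268255,  z2 = atanh(0.722) = 0.911810
SE = √(1/(n1−3) + 1/(n2−3)) = √(1/279 + 1/8) = √(0.0035842 + 0.1250000) = √0.1285842 = 0.358586
z = (z1 − z2)/SE = (0.268255 − 0.911810) / 0.358586 = -0.643555 / 0.358586 = -1.795

-1.795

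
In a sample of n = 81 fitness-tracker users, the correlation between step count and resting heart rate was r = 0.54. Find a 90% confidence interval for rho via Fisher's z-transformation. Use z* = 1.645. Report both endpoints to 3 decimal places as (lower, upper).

Fisher z: z_r = atanh(r) = ½·ln((1+0.54)/(1−0.54)) = 0.604156
SE(z) = 1/√(n−3) = 1/√78 = 0.113228
90% ⇒ z* = 1.645; margin = 1.645·0.113228 = 0.186260
CI on z-scale: (0.417896, 0.790416)
Back-transform: tanh(0.417896) = 0.395156, tanh(0.790416) = 0.658645

(0.395, 0.659)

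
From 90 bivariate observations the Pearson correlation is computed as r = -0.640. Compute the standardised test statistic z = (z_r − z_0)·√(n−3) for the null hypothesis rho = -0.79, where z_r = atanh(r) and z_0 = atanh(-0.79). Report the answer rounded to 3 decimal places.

Fisher z: atanh(-0.640) = -0.758174, atanh(-0.79) = -1.071432
z = (z_r − z_0)·√(n−3) = (-0.758174 − (-1.071432))·√87 = 0.313258 · 9.327379 = 2.922

2.922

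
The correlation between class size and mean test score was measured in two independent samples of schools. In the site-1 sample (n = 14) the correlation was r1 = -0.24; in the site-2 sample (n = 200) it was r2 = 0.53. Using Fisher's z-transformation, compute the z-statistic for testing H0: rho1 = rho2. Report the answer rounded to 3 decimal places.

z1 = atanh(-0.24) = -0.244774,  z2 = atanh(0.53) = 0.590145
SE = √(1/(n1−3) + 1/(n2−3)) = √(1/11 + 1/197) = √(0.0909091 + 0.0050761) = √0.0959852 = 0.309815
z = (z1 − z2)/SE = (-0.244774 − 0.590145) / 0.309815 = -0.834919 / 0.309815 = -2.695

-2.695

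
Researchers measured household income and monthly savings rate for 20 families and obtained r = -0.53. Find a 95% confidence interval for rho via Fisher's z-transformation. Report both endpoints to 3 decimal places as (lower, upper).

(-0.788, -0.114)

z_r = atanh(-0.53) = -0.590145;  SE = 1/√(n−3) = 1/√17 = 0.242536
z-limits: -0.590145 ± 1.960·0.242536 = -0.590145 ± 0.475371 = [-1.065516, -0.114774]
ρ-limits: (tanh -1.065516, tanh -0.114774) = (-0.788, -0.114)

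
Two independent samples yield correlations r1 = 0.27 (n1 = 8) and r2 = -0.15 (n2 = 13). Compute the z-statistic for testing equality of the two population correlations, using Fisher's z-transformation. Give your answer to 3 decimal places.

z1 = atanh(0.27) = 0.276864,  z2 = atanh(-0.15) = -0.151140
SE = √(1/(n1−3) + 1/(n2−3)) = √(1/5 + 1/10) = √(0.2000000 + 0.1000000) = √0.3000000 = 0.547723
z = (z1 − z2)/SE = (0.276864 − (-0.151140)) / 0.547723 = 0.428004 / 0.547723 = 0.781

0.781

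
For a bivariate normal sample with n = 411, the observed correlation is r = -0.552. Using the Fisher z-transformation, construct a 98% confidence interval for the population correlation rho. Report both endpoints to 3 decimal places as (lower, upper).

Fisher z: z_r = atanh(r) = ½·ln((1+(-0.552))/(1−(-0.552))) = -0.621253
SE(z) = 1/√(n−3) = 1/√408 = 0.049507
98% ⇒ z* = 2.326; margin = 2.326·0.049507 = 0.115153
CI on z-scale: (-0.736406, -0.506100)
Back-transform: tanh(-0.736406) = -0.626969, tanh(-0.506100) = -0.466901

(-0.627, -0.467)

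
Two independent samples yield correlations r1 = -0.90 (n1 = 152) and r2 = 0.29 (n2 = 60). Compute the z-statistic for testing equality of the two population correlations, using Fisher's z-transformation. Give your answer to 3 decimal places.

-11.370

z1 = atanh(-0.90) = -1.472219,  z2 = atanh(0.29) = 0.298566
SE = √(1/(n1−3) + 1/(n2−3)) = √(1/149 + 1/57) = √(0.0067114 + 0.0175439) = √0.0242553 = 0.155741
z = (z1 − z2)/SE = (-1.472219 − 0.298566) / 0.155741 = -1.770785 / 0.155741 = -11.370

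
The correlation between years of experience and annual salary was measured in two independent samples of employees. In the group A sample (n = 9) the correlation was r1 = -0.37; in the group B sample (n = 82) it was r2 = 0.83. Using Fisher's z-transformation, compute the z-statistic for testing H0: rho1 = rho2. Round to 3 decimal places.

Fisher z-transforms: z1 = atanh(-0.37) = -0.388423, z2 = atanh(0.83) = 1.188136; difference d = -1.576559
Var(d) = 1/6 + 1/79 = 0.1666667 + 0.0126582 = 0.1793249
z = d/√Var(d) = -1.576559 / √0.1793249 = -1.576559 / 0.423468 = -3.723

-3.723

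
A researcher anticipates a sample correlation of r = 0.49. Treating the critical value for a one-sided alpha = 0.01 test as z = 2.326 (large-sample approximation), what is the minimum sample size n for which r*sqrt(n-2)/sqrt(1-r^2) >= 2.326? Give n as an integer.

Need r·√(n−2)/√(1−r²) ≥ 2.326
√(n−2) ≥ 2.326·√(1−0.2401) / 0.49 = 2.326·0.871722 / 0.49 = 4.1380
n−2 ≥ 17.1230  ⇒  n ≥ 19.1230
Smallest integer n = 20

20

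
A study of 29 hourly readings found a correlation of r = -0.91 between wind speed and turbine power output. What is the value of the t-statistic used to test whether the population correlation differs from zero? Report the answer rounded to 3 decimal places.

t = r·√(n−2) / √(1−r²) with r = -0.91, n = 29
  = -0.91·√27 / √(1 − 0.8281)
  = -0.91·5.196152 / 0.414608
  = -4.728498 / 0.414608 = -11.405

-11.405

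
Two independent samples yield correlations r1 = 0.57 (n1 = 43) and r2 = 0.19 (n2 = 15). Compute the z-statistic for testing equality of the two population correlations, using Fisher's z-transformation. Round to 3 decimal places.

Fisher z-transforms: z1 = atanh(0.57) = 0.647523, z2 = atanh(0.19) = 0.192337; difference d = 0.455186
Var(d) = 1/40 + 1/12 = 0.0250000 + 0.0833333 = 0.1083333
z = d/√Var(d) = 0.455186 / √0.1083333 = 0.455186 / 0.329140 = 1.383

1.383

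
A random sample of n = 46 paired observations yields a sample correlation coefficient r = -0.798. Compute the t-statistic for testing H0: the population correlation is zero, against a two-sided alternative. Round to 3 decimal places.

-8.783

1 − r² = 1 − 0.636804 = 0.363196;  √(1−r²) = 0.602657
√(n−2) = √44 = 6.633250
t = r·√(n−2)/√(1−r²) = -0.798 · 6.633250 / 0.602657 = -8.783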